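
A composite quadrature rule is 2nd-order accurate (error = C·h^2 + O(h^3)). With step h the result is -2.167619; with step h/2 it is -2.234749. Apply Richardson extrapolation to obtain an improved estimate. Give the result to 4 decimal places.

-2.2571

Extrapolated value = (4·A(h/2) − A(h)) / (4 − 1)
= (4·(-2.234749) − (-2.167619)) / 3
= -6.771377 / 3 = -2.257126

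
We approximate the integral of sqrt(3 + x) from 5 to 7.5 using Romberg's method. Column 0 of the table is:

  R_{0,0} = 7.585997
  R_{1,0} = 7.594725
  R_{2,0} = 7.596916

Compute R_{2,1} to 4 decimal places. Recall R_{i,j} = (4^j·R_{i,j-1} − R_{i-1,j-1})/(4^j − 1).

7.5976

Richardson extrapolation on the trapezoidal column (denominator 4−1=3):
R_{2,1} = (4·7.596916 − 7.594725) / 3 = 7.597646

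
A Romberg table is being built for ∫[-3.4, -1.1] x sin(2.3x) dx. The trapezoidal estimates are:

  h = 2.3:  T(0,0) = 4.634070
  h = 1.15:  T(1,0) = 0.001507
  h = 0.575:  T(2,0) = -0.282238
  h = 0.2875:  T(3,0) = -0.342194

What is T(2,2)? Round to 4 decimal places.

Richardson extrapolation on the trapezoidal column (denominator 4−1=3):
T(1,1) = 0.001507 + (0.001507 − 4.634070)/3 = -1.542681
T(2,1) = -0.282238 + (-0.282238 − 0.001507)/3 = -0.376820
T(2,2) = (16·(-0.376820) − (-1.542681)) / 15 = -0.299096

-0.2991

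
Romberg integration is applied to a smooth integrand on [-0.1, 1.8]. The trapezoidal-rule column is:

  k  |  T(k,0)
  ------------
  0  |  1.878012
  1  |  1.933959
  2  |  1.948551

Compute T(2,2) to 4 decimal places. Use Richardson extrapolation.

Richardson extrapolation on the trapezoidal column (denominator 4−1=3):
T(1,1) = (4·1.933959 − 1.878012) / 3 = 1.952608
T(2,1) = 1.948551 + (1.948551 − 1.933959)/3 = 1.953415
T(2,2) = (16·1.953415 − 1.952608) / 15 = 1.953469

1.9535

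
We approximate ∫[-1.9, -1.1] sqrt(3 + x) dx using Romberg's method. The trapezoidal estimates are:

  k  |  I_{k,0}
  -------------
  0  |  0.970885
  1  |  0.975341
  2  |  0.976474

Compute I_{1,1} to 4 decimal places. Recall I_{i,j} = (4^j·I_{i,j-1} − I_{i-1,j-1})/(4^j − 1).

0.9768

I_{1,1} = 0.975341 + (0.975341 − 0.970885)/3 = 0.976826
(Column j=1 coincides with Simpson's rule on the same nodes.)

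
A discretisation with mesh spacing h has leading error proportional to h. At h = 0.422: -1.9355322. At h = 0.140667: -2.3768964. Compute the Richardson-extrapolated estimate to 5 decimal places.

-2.59758

The leading error scales as h; refining by a factor of 3 reduces it by 3^1 = 3.
Extrapolated value = (3·A(h/3) − A(h)) / (3 − 1)
= (3·(-2.3768964) − (-1.9355322)) / 2
= -5.1951570 / 2 = -2.5975785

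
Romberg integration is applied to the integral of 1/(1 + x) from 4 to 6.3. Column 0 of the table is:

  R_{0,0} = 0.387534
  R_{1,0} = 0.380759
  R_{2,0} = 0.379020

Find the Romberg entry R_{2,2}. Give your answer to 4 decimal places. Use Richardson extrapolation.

R_{1,1} = 0.380759 + (0.380759 − 0.387534)/3 = 0.378501
R_{2,1} = 0.379020 + (0.379020 − 0.380759)/3 = 0.378440
R_{2,2} = (16·0.378440 − 0.378501) / 15 = 0.378436
(Column j=1 coincides with Simpson's rule on the same nodes.)

0.3784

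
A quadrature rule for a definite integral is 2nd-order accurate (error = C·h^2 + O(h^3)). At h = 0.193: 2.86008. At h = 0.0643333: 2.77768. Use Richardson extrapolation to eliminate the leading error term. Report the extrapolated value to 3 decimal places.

2.767

The leading error scales as h^2; refining by a factor of 3 reduces it by 3^2 = 9.
Extrapolated value = (9·A(h/3) − A(h)) / (9 − 1)
= (9·2.77768 − 2.86008) / 8
= 22.13904 / 8 = 2.76738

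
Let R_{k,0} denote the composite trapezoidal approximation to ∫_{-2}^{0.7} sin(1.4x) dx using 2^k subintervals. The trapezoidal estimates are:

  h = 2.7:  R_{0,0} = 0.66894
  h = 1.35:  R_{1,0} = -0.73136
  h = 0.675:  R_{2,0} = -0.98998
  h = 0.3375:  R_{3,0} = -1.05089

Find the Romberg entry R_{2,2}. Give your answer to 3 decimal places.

-1.068

Richardson extrapolation on the trapezoidal column (denominator 4−1=3):
R_{1,1} = -0.73136 + (-0.73136 − 0.66894)/3 = -1.19813
R_{2,1} = (4·(-0.98998) − (-0.73136)) / 3 = -1.07619
R_{2,2} = (16·(-1.07619) − (-1.19813)) / 15 = -1.06806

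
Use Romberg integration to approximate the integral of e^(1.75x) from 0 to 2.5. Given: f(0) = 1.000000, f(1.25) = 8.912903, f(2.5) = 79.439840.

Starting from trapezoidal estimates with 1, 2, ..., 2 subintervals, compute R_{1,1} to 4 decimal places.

48.3714

R_{0,0} (trapezoid, 1 panel, h=2.5000): 100.549800
R_{1,0} (trapezoid, 2 panels, h=1.2500): 61.416029
R_{1,1} = 61.416029 + (61.416029 − 100.549800)/3 = 48.371439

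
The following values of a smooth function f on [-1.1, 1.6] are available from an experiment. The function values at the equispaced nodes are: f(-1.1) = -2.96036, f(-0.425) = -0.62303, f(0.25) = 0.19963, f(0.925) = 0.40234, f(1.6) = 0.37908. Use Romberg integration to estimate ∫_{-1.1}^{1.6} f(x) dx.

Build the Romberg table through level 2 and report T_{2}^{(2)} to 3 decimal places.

T_{0}^{(0)} (trapezoid, 1 panel, h=2.7000): -3.48473
T_{1}^{(0)} (trapezoid, 2 panels, h=1.3500): -1.47286
T_{2}^{(0)} (trapezoid, 4 panels, h=0.6750): -0.88540
T_{1}^{(1)} = -1.47286 + (-1.47286 − (-3.48473))/3 = -0.80224
T_{2}^{(1)} = -0.88540 + (-0.88540 − (-1.47286))/3 = -0.68958
T_{2}^{(2)} = -0.68958 + (-0.68958 − (-0.80224))/15 = -0.68207

-0.682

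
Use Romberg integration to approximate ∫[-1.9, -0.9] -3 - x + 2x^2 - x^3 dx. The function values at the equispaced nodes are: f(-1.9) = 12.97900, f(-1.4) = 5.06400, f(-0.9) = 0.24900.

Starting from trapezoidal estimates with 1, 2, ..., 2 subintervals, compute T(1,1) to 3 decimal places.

T(0,0) (trapezoid, 1 panel, h=1.0000): 6.61400
T(1,0) (trapezoid, 2 panels, h=0.5000): 5.83900
T(1,1) = 5.83900 + (5.83900 − 6.61400)/3 = 5.58067

5.581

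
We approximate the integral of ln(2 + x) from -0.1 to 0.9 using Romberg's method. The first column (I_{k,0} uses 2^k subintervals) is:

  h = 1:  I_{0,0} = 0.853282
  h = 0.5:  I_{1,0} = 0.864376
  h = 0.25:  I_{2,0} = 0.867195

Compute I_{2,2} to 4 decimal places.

Richardson extrapolation on the trapezoidal column (denominator 4−1=3):
I_{1,1} = 0.864376 + (0.864376 − 0.853282)/3 = 0.868074
I_{2,1} = 0.867195 + (0.867195 − 0.864376)/3 = 0.868135
I_{2,2} = 0.868135 + (0.868135 − 0.868074)/15 = 0.868139
(Column j=1 coincides with Simpson's rule on the same nodes.)

0.8681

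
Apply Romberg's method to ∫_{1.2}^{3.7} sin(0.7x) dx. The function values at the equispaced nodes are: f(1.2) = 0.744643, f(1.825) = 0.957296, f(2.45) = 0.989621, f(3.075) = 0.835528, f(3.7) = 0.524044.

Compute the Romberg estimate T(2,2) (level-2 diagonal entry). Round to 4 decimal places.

2.1702

T(0,0) (trapezoid, 1 panel, h=2.5000): 1.585859
T(1,0) (trapezoid, 2 panels, h=1.2500): 2.029956
T(2,0) (trapezoid, 4 panels, h=0.6250): 2.135493
T(1,1) = 2.029956 + (2.029956 − 1.585859)/3 = 2.177988
T(2,1) = 2.135493 + (2.135493 − 2.029956)/3 = 2.170672
T(2,2) = 2.170672 + (2.170672 − 2.177988)/15 = 2.170184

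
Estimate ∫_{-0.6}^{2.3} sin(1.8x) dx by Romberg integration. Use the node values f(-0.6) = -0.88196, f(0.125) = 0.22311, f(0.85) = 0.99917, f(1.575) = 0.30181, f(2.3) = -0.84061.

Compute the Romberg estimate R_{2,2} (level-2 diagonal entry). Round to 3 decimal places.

R_{0,0} (trapezoid, 1 panel, h=2.9000): -2.49773
R_{1,0} (trapezoid, 2 panels, h=1.4500): 0.19993
R_{2,0} (trapezoid, 4 panels, h=0.7250): 0.48053
R_{1,1} = 0.19993 + (0.19993 − (-2.49773))/3 = 1.09915
R_{2,1} = 0.48053 + (0.48053 − 0.19993)/3 = 0.57406
R_{2,2} = 0.57406 + (0.57406 − 1.09915)/15 = 0.53905

0.539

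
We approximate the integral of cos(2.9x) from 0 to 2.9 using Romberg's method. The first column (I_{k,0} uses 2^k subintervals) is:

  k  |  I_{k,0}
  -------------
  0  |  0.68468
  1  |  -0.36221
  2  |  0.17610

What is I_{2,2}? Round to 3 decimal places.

0.427

Richardson extrapolation on the trapezoidal column (denominator 4−1=3):
I_{1,1} = -0.36221 + (-0.36221 − 0.68468)/3 = -0.71117
I_{2,1} = (4·0.17610 − (-0.36221)) / 3 = 0.35554
I_{2,2} = 0.35554 + (0.35554 − (-0.71117))/15 = 0.42665
(Column j=1 coincides with Simpson's rule on the same nodes.)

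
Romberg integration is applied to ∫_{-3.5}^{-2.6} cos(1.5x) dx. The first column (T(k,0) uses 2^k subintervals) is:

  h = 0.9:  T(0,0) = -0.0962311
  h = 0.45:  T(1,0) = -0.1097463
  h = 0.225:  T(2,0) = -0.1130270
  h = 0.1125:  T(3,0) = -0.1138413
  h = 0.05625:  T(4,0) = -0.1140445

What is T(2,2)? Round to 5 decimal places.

-0.11411

Richardson extrapolation on the trapezoidal column (denominator 4−1=3):
T(1,1) = -0.1097463 + (-0.1097463 − (-0.0962311))/3 = -0.1142514
T(2,1) = -0.1130270 + (-0.1130270 − (-0.1097463))/3 = -0.1141206
T(2,2) = (16·(-0.1141206) − (-0.1142514)) / 15 = -0.1141119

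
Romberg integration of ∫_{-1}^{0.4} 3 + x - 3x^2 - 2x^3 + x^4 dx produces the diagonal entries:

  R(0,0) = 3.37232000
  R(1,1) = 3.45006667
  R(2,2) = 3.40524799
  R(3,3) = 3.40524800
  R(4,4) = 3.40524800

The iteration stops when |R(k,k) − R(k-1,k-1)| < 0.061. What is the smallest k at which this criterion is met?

k = 2

|R(1,1) − R(0,0)| = 0.07774667 ≥ 0.061
|R(2,2) − R(1,1)| = 0.04481868 < 0.061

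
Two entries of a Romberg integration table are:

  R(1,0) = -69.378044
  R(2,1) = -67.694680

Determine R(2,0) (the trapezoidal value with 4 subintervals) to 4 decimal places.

From R(2,1) = (4·R(2,0) − R(1,0))/3, solve for R(2,0):
4·R(2,0) = 3·(-67.694680) + (-69.378044) = -272.462084
R(2,0) = -68.115521

-68.1155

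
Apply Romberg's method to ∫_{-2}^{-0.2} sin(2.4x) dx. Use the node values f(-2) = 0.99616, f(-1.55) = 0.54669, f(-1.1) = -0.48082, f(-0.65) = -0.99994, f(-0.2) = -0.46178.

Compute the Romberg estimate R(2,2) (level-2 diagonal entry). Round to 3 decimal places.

R(0,0) (trapezoid, 1 panel, h=1.8000): 0.48094
R(1,0) (trapezoid, 2 panels, h=0.9000): -0.19227
R(2,0) (trapezoid, 4 panels, h=0.4500): -0.30010
R(1,1) = -0.19227 + (-0.19227 − 0.48094)/3 = -0.41667
R(2,1) = -0.30010 + (-0.30010 − (-0.19227))/3 = -0.33604
R(2,2) = -0.33604 + (-0.33604 − (-0.41667))/15 = -0.33066

-0.331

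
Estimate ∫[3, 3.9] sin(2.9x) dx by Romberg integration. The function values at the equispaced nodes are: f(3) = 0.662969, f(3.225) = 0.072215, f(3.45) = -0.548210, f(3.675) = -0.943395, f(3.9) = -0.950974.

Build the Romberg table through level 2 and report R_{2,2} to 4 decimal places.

R_{0,0} (trapezoid, 1 panel, h=0.9000): -0.129602
R_{1,0} (trapezoid, 2 panels, h=0.4500): -0.311496
R_{2,0} (trapezoid, 4 panels, h=0.2250): -0.351763
R_{1,1} = -0.311496 + (-0.311496 − (-0.129602))/3 = -0.372127
R_{2,1} = -0.351763 + (-0.351763 − (-0.311496))/3 = -0.365185
R_{2,2} = -0.365185 + (-0.365185 − (-0.372127))/15 = -0.364722

-0.3647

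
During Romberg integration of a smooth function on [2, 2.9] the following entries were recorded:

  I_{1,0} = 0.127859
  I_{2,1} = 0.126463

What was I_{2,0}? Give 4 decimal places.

From I_{2,1} = (4·I_{2,0} − I_{1,0})/3, solve for I_{2,0}:
4·I_{2,0} = 3·0.126463 + 0.127859 = 0.507248
I_{2,0} = 0.126812

0.1268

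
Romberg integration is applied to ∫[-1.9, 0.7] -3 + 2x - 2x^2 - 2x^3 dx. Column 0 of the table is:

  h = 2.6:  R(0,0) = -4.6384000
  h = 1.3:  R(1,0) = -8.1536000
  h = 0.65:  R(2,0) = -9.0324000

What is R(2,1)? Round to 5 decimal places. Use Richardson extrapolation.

-9.32533

Richardson extrapolation on the trapezoidal column (denominator 4−1=3):
R(2,1) = -9.0324000 + (-9.0324000 − (-8.1536000))/3 = -9.3253333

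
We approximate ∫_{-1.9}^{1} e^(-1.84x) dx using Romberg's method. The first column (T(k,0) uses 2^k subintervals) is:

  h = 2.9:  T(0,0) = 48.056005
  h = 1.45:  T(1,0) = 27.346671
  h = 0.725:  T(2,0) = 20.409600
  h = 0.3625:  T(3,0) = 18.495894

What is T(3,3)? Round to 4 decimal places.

17.8405

Richardson extrapolation on the trapezoidal column (denominator 4−1=3):
T(1,1) = (4·27.346671 − 48.056005) / 3 = 20.443560
T(2,1) = 20.409600 + (20.409600 − 27.346671)/3 = 18.097243
T(3,1) = 18.495894 + (18.495894 − 20.409600)/3 = 17.857992
T(2,2) = 18.097243 + (18.097243 − 20.443560)/15 = 17.940822
T(3,2) = 17.857992 + (17.857992 − 18.097243)/15 = 17.842042
T(3,3) = 17.842042 + (17.842042 − 17.940822)/63 = 17.840474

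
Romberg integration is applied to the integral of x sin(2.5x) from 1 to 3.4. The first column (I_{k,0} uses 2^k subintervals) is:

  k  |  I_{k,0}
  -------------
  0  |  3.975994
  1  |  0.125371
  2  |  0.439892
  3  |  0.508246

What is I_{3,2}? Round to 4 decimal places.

I_{2,1} = 0.439892 + (0.439892 − 0.125371)/3 = 0.544732
I_{3,1} = (4·0.508246 − 0.439892) / 3 = 0.531031
I_{3,2} = 0.531031 + (0.531031 − 0.544732)/15 = 0.530118

0.5301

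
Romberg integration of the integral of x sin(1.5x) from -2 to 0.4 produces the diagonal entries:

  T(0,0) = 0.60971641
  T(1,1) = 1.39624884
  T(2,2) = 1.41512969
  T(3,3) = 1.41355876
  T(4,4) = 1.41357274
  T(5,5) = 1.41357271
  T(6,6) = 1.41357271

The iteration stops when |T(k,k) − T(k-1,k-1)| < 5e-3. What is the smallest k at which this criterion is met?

k = 3

|T(1,1) − T(0,0)| = 0.78653243 ≥ 5e-3
|T(2,2) − T(1,1)| = 0.01888085 ≥ 5e-3
|T(3,3) − T(2,2)| = 0.00157093 < 5e-3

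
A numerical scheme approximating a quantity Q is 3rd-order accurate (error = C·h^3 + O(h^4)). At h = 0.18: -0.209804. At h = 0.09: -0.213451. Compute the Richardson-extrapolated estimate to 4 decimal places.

-0.2140

Extrapolated value = (8·A(h/2) − A(h)) / (8 − 1)
= (8·(-0.213451) − (-0.209804)) / 7
= -1.497804 / 7 = -0.213972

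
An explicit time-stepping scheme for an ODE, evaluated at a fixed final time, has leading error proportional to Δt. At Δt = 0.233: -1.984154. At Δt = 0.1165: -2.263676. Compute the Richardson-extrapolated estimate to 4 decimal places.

-2.5432

The leading error scales as Δt; refining by a factor of 2 reduces it by 2^1 = 2.
Extrapolated value = (2·A(Δt/2) − A(Δt)) / (2 − 1)
= (2·(-2.263676) − (-1.984154)) / 1
= -2.543198 / 1 = -2.543198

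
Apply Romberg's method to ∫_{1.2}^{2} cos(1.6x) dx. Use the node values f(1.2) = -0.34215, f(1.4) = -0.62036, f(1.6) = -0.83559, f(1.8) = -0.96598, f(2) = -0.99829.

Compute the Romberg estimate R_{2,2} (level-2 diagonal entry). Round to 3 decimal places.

R_{0,0} (trapezoid, 1 panel, h=0.8000): -0.53618
R_{1,0} (trapezoid, 2 panels, h=0.4000): -0.60232
R_{2,0} (trapezoid, 4 panels, h=0.2000): -0.61843
R_{1,1} = -0.60232 + (-0.60232 − (-0.53618))/3 = -0.62437
R_{2,1} = -0.61843 + (-0.61843 − (-0.60232))/3 = -0.62380
R_{2,2} = -0.62380 + (-0.62380 − (-0.62437))/15 = -0.62376

-0.624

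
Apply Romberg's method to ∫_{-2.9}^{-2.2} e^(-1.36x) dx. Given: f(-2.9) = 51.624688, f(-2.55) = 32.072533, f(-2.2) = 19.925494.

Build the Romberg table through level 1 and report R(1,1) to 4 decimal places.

R(0,0) (trapezoid, 1 panel, h=0.7000): 25.042564
R(1,0) (trapezoid, 2 panels, h=0.3500): 23.746668
R(1,1) = 23.746668 + (23.746668 − 25.042564)/3 = 23.314703

23.3147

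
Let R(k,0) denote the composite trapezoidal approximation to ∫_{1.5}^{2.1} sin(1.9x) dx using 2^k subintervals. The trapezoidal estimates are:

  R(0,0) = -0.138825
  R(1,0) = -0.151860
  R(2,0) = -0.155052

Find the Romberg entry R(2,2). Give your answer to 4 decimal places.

-0.1561

Richardson extrapolation on the trapezoidal column (denominator 4−1=3):
R(1,1) = (4·(-0.151860) − (-0.138825)) / 3 = -0.156205
R(2,1) = -0.155052 + (-0.155052 − (-0.151860))/3 = -0.156116
R(2,2) = (16·(-0.156116) − (-0.156205)) / 15 = -0.156110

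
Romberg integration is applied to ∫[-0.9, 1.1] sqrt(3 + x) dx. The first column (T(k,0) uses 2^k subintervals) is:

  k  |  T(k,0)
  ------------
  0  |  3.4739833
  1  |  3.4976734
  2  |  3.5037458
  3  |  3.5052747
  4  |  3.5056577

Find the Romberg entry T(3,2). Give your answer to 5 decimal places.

Richardson extrapolation on the trapezoidal column (denominator 4−1=3):
T(2,1) = 3.5037458 + (3.5037458 − 3.4976734)/3 = 3.5057699
T(3,1) = (4·3.5052747 − 3.5037458) / 3 = 3.5057843
T(3,2) = (16·3.5057843 − 3.5057699) / 15 = 3.5057853

3.50579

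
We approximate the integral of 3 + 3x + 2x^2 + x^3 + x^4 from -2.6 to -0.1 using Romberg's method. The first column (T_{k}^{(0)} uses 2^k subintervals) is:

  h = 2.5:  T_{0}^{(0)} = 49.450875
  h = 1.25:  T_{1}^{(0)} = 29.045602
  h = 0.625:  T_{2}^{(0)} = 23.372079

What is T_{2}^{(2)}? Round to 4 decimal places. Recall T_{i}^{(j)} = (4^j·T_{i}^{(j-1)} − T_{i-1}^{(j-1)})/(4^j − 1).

Richardson extrapolation on the trapezoidal column (denominator 4−1=3):
T_{1}^{(1)} = (4·29.045602 − 49.450875) / 3 = 22.243844
T_{2}^{(1)} = 23.372079 + (23.372079 − 29.045602)/3 = 21.480905
T_{2}^{(2)} = (16·21.480905 − 22.243844) / 15 = 21.430042

21.4300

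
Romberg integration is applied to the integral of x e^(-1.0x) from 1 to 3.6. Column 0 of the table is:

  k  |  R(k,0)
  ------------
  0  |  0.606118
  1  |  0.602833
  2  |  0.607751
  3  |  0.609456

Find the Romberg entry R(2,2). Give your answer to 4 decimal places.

0.6099

R(1,1) = (4·0.602833 − 0.606118) / 3 = 0.601738
R(2,1) = (4·0.607751 − 0.602833) / 3 = 0.609390
R(2,2) = 0.609390 + (0.609390 − 0.601738)/15 = 0.609900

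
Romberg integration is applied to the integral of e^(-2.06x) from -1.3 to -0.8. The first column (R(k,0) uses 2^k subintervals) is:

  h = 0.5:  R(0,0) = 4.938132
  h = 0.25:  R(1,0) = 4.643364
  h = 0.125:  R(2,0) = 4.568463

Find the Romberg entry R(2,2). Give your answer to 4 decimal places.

R(1,1) = 4.643364 + (4.643364 − 4.938132)/3 = 4.545108
R(2,1) = (4·4.568463 − 4.643364) / 3 = 4.543496
R(2,2) = 4.543496 + (4.543496 − 4.545108)/15 = 4.543389

4.5434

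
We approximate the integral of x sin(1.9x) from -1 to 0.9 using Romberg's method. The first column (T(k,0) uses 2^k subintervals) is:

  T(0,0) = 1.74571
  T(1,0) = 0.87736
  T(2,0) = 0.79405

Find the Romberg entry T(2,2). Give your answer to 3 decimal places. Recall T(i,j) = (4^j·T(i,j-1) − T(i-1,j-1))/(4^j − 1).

0.778

T(1,1) = 0.87736 + (0.87736 − 1.74571)/3 = 0.58791
T(2,1) = 0.79405 + (0.79405 − 0.87736)/3 = 0.76628
T(2,2) = 0.76628 + (0.76628 − 0.58791)/15 = 0.77817
(Column j=1 coincides with Simpson's rule on the same nodes.)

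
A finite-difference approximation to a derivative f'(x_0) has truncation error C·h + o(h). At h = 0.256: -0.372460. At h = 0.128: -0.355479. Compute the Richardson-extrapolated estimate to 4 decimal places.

The leading error scales as h; refining by a factor of 2 reduces it by 2^1 = 2.
Extrapolated value = (2·A(h/2) − A(h)) / (2 − 1)
= (2·(-0.355479) − (-0.372460)) / 1
= -0.338498 / 1 = -0.338498

-0.3385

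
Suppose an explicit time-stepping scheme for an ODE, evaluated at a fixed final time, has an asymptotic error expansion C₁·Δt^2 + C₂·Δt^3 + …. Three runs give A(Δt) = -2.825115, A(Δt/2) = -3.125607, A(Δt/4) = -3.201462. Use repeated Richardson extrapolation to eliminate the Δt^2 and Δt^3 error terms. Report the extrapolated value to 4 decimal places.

First eliminate the Δt^2 term (factor 2^2 = 4):
  B₁ = (4·(-3.125607) − (-2.825115))/3 = -3.225771
  B₂ = (4·(-3.201462) − (-3.125607))/3 = -3.226747
Then eliminate the Δt^3 term (factor 2^3 = 8):
  (8·(-3.226747) − (-3.225771))/7 = -3.226886

-3.2269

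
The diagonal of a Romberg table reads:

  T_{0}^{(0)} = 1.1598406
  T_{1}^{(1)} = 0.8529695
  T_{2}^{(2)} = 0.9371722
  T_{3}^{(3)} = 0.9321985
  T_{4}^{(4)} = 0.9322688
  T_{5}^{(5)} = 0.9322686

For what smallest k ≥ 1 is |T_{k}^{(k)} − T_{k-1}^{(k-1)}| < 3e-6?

|T_{1}^{(1)} − T_{0}^{(0)}| = 0.3068711 ≥ 3e-6
|T_{2}^{(2)} − T_{1}^{(1)}| = 0.0842027 ≥ 3e-6
|T_{3}^{(3)} − T_{2}^{(2)}| = 0.0049737 ≥ 3e-6
|T_{4}^{(4)} − T_{3}^{(3)}| = 0.0000703 ≥ 3e-6
|T_{5}^{(5)} − T_{4}^{(4)}| = 0.0000002 < 3e-6

k = 5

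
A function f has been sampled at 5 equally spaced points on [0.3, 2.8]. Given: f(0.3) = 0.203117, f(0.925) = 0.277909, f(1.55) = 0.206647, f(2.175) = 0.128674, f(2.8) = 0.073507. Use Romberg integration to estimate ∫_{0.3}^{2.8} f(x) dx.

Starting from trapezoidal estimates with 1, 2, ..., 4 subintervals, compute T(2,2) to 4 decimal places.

0.4841

T(0,0) (trapezoid, 1 panel, h=2.5000): 0.345780
T(1,0) (trapezoid, 2 panels, h=1.2500): 0.431199
T(2,0) (trapezoid, 4 panels, h=0.6250): 0.469714
T(1,1) = 0.431199 + (0.431199 − 0.345780)/3 = 0.459672
T(2,1) = 0.469714 + (0.469714 − 0.431199)/3 = 0.482552
T(2,2) = 0.482552 + (0.482552 − 0.459672)/15 = 0.484077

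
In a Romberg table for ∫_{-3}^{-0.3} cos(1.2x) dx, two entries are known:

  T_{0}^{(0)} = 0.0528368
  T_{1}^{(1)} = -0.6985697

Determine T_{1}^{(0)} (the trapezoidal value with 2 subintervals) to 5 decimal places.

From T_{1}^{(1)} = (4·T_{1}^{(0)} − T_{0}^{(0)})/3, solve for T_{1}^{(0)}:
4·T_{1}^{(0)} = 3·(-0.6985697) + 0.0528368 = -2.0428723
T_{1}^{(0)} = -0.5107181

-0.51072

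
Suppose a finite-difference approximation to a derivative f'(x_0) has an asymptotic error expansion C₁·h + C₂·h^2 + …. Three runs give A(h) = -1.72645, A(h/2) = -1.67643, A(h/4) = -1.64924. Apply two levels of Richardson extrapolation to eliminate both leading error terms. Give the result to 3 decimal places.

-1.621

First eliminate the h term (factor 2^1 = 2):
  B₁ = (2·(-1.67643) − (-1.72645))/1 = -1.62641
  B₂ = (2·(-1.64924) − (-1.67643))/1 = -1.62205
Then eliminate the h^2 term (factor 2^2 = 4):
  (4·(-1.62205) − (-1.62641))/3 = -1.62060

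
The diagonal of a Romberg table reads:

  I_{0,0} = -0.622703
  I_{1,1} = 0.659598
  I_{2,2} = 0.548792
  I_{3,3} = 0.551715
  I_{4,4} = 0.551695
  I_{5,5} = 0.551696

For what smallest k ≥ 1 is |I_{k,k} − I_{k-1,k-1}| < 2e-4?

|I_{1,1} − I_{0,0}| = 1.282301 ≥ 2e-4
|I_{2,2} − I_{1,1}| = 0.110806 ≥ 2e-4
|I_{3,3} − I_{2,2}| = 0.002923 ≥ 2e-4
|I_{4,4} − I_{3,3}| = 0.000020 < 2e-4

k = 4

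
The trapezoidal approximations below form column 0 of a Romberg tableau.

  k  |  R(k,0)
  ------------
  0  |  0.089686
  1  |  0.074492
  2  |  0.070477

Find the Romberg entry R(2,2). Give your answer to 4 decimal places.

Richardson extrapolation on the trapezoidal column (denominator 4−1=3):
R(1,1) = (4·0.074492 − 0.089686) / 3 = 0.069427
R(2,1) = (4·0.070477 − 0.074492) / 3 = 0.069139
R(2,2) = (16·0.069139 − 0.069427) / 15 = 0.069120

0.0691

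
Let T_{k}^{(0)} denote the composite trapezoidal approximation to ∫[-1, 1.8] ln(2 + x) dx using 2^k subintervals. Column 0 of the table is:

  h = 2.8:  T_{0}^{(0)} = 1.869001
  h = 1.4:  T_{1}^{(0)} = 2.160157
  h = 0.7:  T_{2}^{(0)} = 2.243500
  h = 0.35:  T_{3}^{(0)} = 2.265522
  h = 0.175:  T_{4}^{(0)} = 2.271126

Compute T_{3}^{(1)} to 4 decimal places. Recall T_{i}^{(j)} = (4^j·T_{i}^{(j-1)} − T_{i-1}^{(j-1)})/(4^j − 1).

2.2729

T_{3}^{(1)} = 2.265522 + (2.265522 − 2.243500)/3 = 2.272863
(Column j=1 coincides with Simpson's rule on the same nodes.)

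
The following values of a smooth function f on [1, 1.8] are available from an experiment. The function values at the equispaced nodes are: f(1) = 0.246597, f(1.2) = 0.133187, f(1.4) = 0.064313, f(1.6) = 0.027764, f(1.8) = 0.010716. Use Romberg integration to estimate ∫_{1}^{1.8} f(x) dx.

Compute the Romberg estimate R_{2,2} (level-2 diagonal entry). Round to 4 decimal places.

R_{0,0} (trapezoid, 1 panel, h=0.8000): 0.102925
R_{1,0} (trapezoid, 2 panels, h=0.4000): 0.077188
R_{2,0} (trapezoid, 4 panels, h=0.2000): 0.070784
R_{1,1} = 0.077188 + (0.077188 − 0.102925)/3 = 0.068609
R_{2,1} = 0.070784 + (0.070784 − 0.077188)/3 = 0.068649
R_{2,2} = 0.068649 + (0.068649 − 0.068609)/15 = 0.068652

0.0687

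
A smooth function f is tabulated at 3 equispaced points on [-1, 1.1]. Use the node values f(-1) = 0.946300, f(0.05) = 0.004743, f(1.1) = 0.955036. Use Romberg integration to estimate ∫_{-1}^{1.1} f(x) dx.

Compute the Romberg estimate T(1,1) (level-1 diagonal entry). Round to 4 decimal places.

0.6721

T(0,0) (trapezoid, 1 panel, h=2.1000): 1.996403
T(1,0) (trapezoid, 2 panels, h=1.0500): 1.003182
T(1,1) = 1.003182 + (1.003182 − 1.996403)/3 = 0.672108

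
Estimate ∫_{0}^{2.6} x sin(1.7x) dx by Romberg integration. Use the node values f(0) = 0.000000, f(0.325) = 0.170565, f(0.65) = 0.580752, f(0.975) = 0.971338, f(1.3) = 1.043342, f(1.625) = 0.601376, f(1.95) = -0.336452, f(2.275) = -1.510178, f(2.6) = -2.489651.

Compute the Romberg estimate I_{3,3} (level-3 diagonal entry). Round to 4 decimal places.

I_{0,0} (trapezoid, 1 panel, h=2.6000): -3.236546
I_{1,0} (trapezoid, 2 panels, h=1.3000): -0.261929
I_{2,0} (trapezoid, 4 panels, h=0.6500): 0.027831
I_{3,0} (trapezoid, 8 panels, h=0.3250): 0.089673
I_{1,1} = -0.261929 + (-0.261929 − (-3.236546))/3 = 0.729610
I_{2,1} = 0.027831 + (0.027831 − (-0.261929))/3 = 0.124418
I_{3,1} = 0.089673 + (0.089673 − 0.027831)/3 = 0.110287
I_{2,2} = 0.124418 + (0.124418 − 0.729610)/15 = 0.084072
I_{3,2} = 0.110287 + (0.110287 − 0.124418)/15 = 0.109345
I_{3,3} = 0.109345 + (0.109345 − 0.084072)/63 = 0.109746

0.1097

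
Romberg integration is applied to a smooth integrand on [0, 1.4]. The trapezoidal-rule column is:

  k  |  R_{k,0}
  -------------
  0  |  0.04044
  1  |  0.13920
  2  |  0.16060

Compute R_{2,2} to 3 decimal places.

R_{1,1} = 0.13920 + (0.13920 − 0.04044)/3 = 0.17212
R_{2,1} = 0.16060 + (0.16060 − 0.13920)/3 = 0.16773
R_{2,2} = 0.16773 + (0.16773 − 0.17212)/15 = 0.16744

0.167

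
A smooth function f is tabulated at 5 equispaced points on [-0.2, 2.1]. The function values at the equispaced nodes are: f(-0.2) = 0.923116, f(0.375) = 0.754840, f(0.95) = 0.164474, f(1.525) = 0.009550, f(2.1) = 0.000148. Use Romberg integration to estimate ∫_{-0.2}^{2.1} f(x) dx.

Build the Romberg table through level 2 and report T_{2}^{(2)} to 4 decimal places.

T_{0}^{(0)} (trapezoid, 1 panel, h=2.3000): 1.061754
T_{1}^{(0)} (trapezoid, 2 panels, h=1.1500): 0.720022
T_{2}^{(0)} (trapezoid, 4 panels, h=0.5750): 0.799535
T_{1}^{(1)} = 0.720022 + (0.720022 − 1.061754)/3 = 0.606111
T_{2}^{(1)} = 0.799535 + (0.799535 − 0.720022)/3 = 0.826039
T_{2}^{(2)} = 0.826039 + (0.826039 − 0.606111)/15 = 0.840701

0.8407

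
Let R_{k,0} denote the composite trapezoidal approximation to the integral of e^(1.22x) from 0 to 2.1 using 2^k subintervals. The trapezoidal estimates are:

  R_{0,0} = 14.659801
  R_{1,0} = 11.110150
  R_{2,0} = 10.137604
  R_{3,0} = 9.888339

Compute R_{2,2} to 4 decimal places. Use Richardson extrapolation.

R_{1,1} = (4·11.110150 − 14.659801) / 3 = 9.926933
R_{2,1} = 10.137604 + (10.137604 − 11.110150)/3 = 9.813422
R_{2,2} = 9.813422 + (9.813422 − 9.926933)/15 = 9.805855

9.8059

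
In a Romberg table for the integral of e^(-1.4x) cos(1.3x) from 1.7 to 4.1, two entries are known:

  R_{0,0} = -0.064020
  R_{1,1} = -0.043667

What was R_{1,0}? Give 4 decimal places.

From R_{1,1} = (4·R_{1,0} − R_{0,0})/3, solve for R_{1,0}:
4·R_{1,0} = 3·(-0.043667) + (-0.064020) = -0.195021
R_{1,0} = -0.048755

-0.0488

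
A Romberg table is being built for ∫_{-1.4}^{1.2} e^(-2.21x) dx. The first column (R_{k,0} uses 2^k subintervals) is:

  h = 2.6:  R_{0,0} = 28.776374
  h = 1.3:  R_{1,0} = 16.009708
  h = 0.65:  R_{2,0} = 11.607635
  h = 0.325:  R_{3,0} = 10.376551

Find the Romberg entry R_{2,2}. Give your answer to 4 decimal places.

10.0327

Richardson extrapolation on the trapezoidal column (denominator 4−1=3):
R_{1,1} = (4·16.009708 − 28.776374) / 3 = 11.754153
R_{2,1} = (4·11.607635 − 16.009708) / 3 = 10.140277
R_{2,2} = (16·10.140277 − 11.754153) / 15 = 10.032685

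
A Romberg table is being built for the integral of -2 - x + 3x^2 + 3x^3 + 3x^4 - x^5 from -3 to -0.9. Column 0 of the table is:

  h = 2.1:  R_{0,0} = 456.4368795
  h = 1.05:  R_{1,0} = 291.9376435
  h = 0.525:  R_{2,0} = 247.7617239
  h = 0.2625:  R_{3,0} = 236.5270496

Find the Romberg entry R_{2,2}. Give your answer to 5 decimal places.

232.76521

Richardson extrapolation on the trapezoidal column (denominator 4−1=3):
R_{1,1} = (4·291.9376435 − 456.4368795) / 3 = 237.1045648
R_{2,1} = 247.7617239 + (247.7617239 − 291.9376435)/3 = 233.0364174
R_{2,2} = 233.0364174 + (233.0364174 − 237.1045648)/15 = 232.7652076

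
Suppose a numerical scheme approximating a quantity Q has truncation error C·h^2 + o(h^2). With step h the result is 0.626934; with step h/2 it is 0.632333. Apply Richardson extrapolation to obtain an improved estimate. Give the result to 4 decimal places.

0.6341

The leading error scales as h^2; refining by a factor of 2 reduces it by 2^2 = 4.
Extrapolated value = (4·A(h/2) − A(h)) / (4 − 1)
= (4·0.632333 − 0.626934) / 3
= 1.902398 / 3 = 0.634133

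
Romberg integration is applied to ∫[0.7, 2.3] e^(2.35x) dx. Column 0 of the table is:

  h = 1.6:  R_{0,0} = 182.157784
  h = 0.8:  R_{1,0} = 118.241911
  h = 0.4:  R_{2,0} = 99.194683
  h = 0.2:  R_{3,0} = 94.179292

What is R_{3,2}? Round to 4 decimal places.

Richardson extrapolation on the trapezoidal column (denominator 4−1=3):
R_{2,1} = (4·99.194683 − 118.241911) / 3 = 92.845607
R_{3,1} = (4·94.179292 − 99.194683) / 3 = 92.507495
R_{3,2} = 92.507495 + (92.507495 − 92.845607)/15 = 92.484954

92.4850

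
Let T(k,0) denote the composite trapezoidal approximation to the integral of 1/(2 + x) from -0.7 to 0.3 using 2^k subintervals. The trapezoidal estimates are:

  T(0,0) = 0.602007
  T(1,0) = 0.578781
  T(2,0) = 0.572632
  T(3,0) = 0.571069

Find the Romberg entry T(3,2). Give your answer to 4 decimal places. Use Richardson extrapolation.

T(2,1) = (4·0.572632 − 0.578781) / 3 = 0.570582
T(3,1) = 0.571069 + (0.571069 − 0.572632)/3 = 0.570548
T(3,2) = 0.570548 + (0.570548 − 0.570582)/15 = 0.570546

0.5705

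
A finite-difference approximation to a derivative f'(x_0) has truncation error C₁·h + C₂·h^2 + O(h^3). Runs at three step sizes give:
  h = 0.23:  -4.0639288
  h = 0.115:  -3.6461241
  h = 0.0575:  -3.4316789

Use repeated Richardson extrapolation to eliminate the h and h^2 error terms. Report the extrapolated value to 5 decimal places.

First eliminate the h term (factor 2^1 = 2):
  B₁ = (2·(-3.6461241) − (-4.0639288))/1 = -3.2283194
  B₂ = (2·(-3.4316789) − (-3.6461241))/1 = -3.2172337
Then eliminate the h^2 term (factor 2^2 = 4):
  (4·(-3.2172337) − (-3.2283194))/3 = -3.2135385

-3.21354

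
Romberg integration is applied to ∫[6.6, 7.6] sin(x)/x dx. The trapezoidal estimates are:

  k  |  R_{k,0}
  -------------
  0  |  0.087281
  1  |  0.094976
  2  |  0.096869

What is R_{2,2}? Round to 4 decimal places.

R_{1,1} = 0.094976 + (0.094976 − 0.087281)/3 = 0.097541
R_{2,1} = 0.096869 + (0.096869 − 0.094976)/3 = 0.097500
R_{2,2} = (16·0.097500 − 0.097541) / 15 = 0.097497

0.0975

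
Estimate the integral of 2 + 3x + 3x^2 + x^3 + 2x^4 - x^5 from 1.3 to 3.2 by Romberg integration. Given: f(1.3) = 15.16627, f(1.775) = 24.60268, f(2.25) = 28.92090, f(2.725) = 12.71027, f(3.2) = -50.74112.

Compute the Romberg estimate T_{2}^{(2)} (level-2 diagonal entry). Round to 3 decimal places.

27.276

T_{0}^{(0)} (trapezoid, 1 panel, h=1.9000): -33.79611
T_{1}^{(0)} (trapezoid, 2 panels, h=0.9500): 10.57680
T_{2}^{(0)} (trapezoid, 4 panels, h=0.4750): 23.01205
T_{1}^{(1)} = 10.57680 + (10.57680 − (-33.79611))/3 = 25.36777
T_{2}^{(1)} = 23.01205 + (23.01205 − 10.57680)/3 = 27.15713
T_{2}^{(2)} = 27.15713 + (27.15713 − 25.36777)/15 = 27.27642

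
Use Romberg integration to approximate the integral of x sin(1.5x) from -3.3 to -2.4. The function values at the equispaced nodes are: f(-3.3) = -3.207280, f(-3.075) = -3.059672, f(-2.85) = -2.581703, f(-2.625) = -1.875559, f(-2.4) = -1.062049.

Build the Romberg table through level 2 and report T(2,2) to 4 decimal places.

-2.1879

T(0,0) (trapezoid, 1 panel, h=0.9000): -1.921198
T(1,0) (trapezoid, 2 panels, h=0.4500): -2.122365
T(2,0) (trapezoid, 4 panels, h=0.2250): -2.171610
T(1,1) = -2.122365 + (-2.122365 − (-1.921198))/3 = -2.189421
T(2,1) = -2.171610 + (-2.171610 − (-2.122365))/3 = -2.188025
T(2,2) = -2.188025 + (-2.188025 − (-2.189421))/15 = -2.187932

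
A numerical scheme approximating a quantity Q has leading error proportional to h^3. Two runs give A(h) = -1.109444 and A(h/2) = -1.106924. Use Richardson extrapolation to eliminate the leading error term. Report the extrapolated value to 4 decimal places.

Extrapolated value = (8·A(h/2) − A(h)) / (8 − 1)
= (8·(-1.106924) − (-1.109444)) / 7
= -7.745948 / 7 = -1.106564

-1.1066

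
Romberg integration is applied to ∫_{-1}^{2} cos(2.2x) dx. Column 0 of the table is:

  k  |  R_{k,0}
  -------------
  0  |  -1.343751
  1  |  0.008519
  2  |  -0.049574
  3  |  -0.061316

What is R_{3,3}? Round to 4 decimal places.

-0.0644

Richardson extrapolation on the trapezoidal column (denominator 4−1=3):
R_{1,1} = 0.008519 + (0.008519 − (-1.343751))/3 = 0.459276
R_{2,1} = -0.049574 + (-0.049574 − 0.008519)/3 = -0.068938
R_{3,1} = -0.061316 + (-0.061316 − (-0.049574))/3 = -0.065230
R_{2,2} = (16·(-0.068938) − 0.459276) / 15 = -0.104152
R_{3,2} = -0.065230 + (-0.065230 − (-0.068938))/15 = -0.064983
R_{3,3} = -0.064983 + (-0.064983 − (-0.104152))/63 = -0.064361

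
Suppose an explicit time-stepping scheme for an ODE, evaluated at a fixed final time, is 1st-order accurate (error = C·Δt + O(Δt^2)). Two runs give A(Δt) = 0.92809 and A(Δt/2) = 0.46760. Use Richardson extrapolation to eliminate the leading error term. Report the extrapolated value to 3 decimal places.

0.007

The leading error scales as Δt; refining by a factor of 2 reduces it by 2^1 = 2.
Extrapolated value = (2·A(Δt/2) − A(Δt)) / (2 − 1)
= (2·0.46760 − 0.92809) / 1
= 0.00711 / 1 = 0.00711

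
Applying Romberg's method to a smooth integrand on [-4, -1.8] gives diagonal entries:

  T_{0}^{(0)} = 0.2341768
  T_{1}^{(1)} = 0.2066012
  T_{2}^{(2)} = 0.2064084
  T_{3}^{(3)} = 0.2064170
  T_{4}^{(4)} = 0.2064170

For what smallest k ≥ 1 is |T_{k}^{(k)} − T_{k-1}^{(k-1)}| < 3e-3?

k = 2

|T_{1}^{(1)} − T_{0}^{(0)}| = 0.0275756 ≥ 3e-3
|T_{2}^{(2)} − T_{1}^{(1)}| = 0.0001928 < 3e-3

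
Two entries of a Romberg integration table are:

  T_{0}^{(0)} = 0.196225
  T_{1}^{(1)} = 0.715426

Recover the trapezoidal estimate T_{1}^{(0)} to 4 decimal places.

From T_{1}^{(1)} = (4·T_{1}^{(0)} − T_{0}^{(0)})/3, solve for T_{1}^{(0)}:
4·T_{1}^{(0)} = 3·0.715426 + 0.196225 = 2.342503
T_{1}^{(0)} = 0.585626

0.5856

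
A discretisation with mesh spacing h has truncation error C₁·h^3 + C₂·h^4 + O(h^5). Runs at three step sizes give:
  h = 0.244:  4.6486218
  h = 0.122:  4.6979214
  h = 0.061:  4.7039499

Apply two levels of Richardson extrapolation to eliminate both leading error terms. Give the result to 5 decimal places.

First eliminate the h^3 term (factor 2^3 = 8):
  B₁ = (8·4.6979214 − 4.6486218)/7 = 4.7049642
  B₂ = (8·4.7039499 − 4.6979214)/7 = 4.7048111
Then eliminate the h^4 term (factor 2^4 = 16):
  (16·4.7048111 − 4.7049642)/15 = 4.7048009

4.70480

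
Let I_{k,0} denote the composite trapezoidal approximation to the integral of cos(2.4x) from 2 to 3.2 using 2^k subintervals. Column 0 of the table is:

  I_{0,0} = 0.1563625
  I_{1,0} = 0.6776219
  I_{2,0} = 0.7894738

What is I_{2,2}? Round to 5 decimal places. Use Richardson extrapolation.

I_{1,1} = (4·0.6776219 − 0.1563625) / 3 = 0.8513750
I_{2,1} = (4·0.7894738 − 0.6776219) / 3 = 0.8267578
I_{2,2} = 0.8267578 + (0.8267578 − 0.8513750)/15 = 0.8251167
(Column j=1 coincides with Simpson's rule on the same nodes.)

0.82512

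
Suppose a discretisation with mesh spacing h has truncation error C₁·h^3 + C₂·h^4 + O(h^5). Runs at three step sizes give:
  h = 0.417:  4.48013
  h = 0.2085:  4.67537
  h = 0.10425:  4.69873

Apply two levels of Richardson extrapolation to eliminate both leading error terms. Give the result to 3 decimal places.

First eliminate the h^3 term (factor 2^3 = 8):
  B₁ = (8·4.67537 − 4.48013)/7 = 4.70326
  B₂ = (8·4.69873 − 4.67537)/7 = 4.70207
Then eliminate the h^4 term (factor 2^4 = 16):
  (16·4.70207 − 4.70326)/15 = 4.70199

4.702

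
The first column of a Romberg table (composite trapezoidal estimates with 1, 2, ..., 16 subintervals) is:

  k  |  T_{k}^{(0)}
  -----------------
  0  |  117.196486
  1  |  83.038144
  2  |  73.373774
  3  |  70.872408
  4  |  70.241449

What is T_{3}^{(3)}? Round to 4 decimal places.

Richardson extrapolation on the trapezoidal column (denominator 4−1=3):
T_{1}^{(1)} = (4·83.038144 − 117.196486) / 3 = 71.652030
T_{2}^{(1)} = 73.373774 + (73.373774 − 83.038144)/3 = 70.152317
T_{3}^{(1)} = 70.872408 + (70.872408 − 73.373774)/3 = 70.038619
T_{2}^{(2)} = (16·70.152317 − 71.652030) / 15 = 70.052336
T_{3}^{(2)} = 70.038619 + (70.038619 − 70.152317)/15 = 70.031039
T_{3}^{(3)} = 70.031039 + (70.031039 − 70.052336)/63 = 70.030701
(Column j=1 coincides with Simpson's rule on the same nodes.)

70.0307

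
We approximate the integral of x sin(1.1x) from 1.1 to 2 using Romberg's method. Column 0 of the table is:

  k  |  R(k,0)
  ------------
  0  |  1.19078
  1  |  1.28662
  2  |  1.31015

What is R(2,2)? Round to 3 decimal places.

1.318

R(1,1) = (4·1.28662 − 1.19078) / 3 = 1.31857
R(2,1) = 1.31015 + (1.31015 − 1.28662)/3 = 1.31799
R(2,2) = (16·1.31799 − 1.31857) / 15 = 1.31795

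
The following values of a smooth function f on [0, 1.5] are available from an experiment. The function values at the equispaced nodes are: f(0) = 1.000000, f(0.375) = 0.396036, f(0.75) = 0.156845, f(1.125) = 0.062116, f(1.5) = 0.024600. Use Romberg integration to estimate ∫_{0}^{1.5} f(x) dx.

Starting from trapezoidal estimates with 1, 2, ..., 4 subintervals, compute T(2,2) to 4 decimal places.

0.3953

T(0,0) (trapezoid, 1 panel, h=1.5000): 0.768450
T(1,0) (trapezoid, 2 panels, h=0.7500): 0.501859
T(2,0) (trapezoid, 4 panels, h=0.3750): 0.422736
T(1,1) = 0.501859 + (0.501859 − 0.768450)/3 = 0.412995
T(2,1) = 0.422736 + (0.422736 − 0.501859)/3 = 0.396362
T(2,2) = 0.396362 + (0.396362 − 0.412995)/15 = 0.395253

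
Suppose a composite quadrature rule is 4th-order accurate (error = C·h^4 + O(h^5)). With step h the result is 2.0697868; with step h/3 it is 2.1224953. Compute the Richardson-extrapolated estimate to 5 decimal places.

Extrapolated value = (81·A(h/3) − A(h)) / (81 − 1)
= (81·2.1224953 − 2.0697868) / 80
= 169.8523325 / 80 = 2.1231542

2.12315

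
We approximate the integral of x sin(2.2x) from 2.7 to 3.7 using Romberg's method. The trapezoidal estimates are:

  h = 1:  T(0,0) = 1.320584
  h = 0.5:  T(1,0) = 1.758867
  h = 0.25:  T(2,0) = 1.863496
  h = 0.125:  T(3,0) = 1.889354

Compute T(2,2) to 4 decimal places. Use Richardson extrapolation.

1.8979

Richardson extrapolation on the trapezoidal column (denominator 4−1=3):
T(1,1) = 1.758867 + (1.758867 − 1.320584)/3 = 1.904961
T(2,1) = 1.863496 + (1.863496 − 1.758867)/3 = 1.898372
T(2,2) = (16·1.898372 − 1.904961) / 15 = 1.897933
(Column j=1 coincides with Simpson's rule on the same nodes.)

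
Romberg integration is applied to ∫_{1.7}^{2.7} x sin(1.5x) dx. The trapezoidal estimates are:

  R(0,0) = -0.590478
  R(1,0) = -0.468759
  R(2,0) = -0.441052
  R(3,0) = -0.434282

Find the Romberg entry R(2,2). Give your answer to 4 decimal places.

R(1,1) = (4·(-0.468759) − (-0.590478)) / 3 = -0.428186
R(2,1) = -0.441052 + (-0.441052 − (-0.468759))/3 = -0.431816
R(2,2) = (16·(-0.431816) − (-0.428186)) / 15 = -0.432058

-0.4321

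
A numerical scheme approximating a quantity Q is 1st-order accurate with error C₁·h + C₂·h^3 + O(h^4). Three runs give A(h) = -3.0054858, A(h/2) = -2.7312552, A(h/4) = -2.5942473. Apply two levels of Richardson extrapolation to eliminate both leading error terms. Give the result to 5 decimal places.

First eliminate the h term (factor 2^1 = 2):
  B₁ = (2·(-2.7312552) − (-3.0054858))/1 = -2.4570246
  B₂ = (2·(-2.5942473) − (-2.7312552))/1 = -2.4572394
Then eliminate the h^3 term (factor 2^3 = 8):
  (8·(-2.4572394) − (-2.4570246))/7 = -2.4572701

-2.45727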